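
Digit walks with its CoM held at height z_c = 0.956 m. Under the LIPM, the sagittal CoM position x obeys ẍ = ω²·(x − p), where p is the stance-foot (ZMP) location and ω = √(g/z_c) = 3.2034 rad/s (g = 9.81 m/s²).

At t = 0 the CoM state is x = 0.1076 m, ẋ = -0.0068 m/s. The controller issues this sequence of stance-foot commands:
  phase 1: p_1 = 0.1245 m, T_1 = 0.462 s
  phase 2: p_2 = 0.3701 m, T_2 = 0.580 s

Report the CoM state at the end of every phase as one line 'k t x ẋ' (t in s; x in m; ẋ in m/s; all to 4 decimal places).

phase 1: p=0.1245, T=0.462, ωT=1.479971, cosh=2.310231, sinh=2.082587; start (x,ẋ)=(0.107600, -0.006800) → end (x,ẋ)=(0.081036, -0.128456)
phase 2: p=0.3701, T=0.580, ωT=1.857972, cosh=3.283356, sinh=3.127367; start (x,ẋ)=(0.081036, -0.128456) → end (x,ẋ)=(-0.704406, -3.317665)

1 0.4620 0.0810 -0.1285
2 1.0420 -0.7044 -3.3177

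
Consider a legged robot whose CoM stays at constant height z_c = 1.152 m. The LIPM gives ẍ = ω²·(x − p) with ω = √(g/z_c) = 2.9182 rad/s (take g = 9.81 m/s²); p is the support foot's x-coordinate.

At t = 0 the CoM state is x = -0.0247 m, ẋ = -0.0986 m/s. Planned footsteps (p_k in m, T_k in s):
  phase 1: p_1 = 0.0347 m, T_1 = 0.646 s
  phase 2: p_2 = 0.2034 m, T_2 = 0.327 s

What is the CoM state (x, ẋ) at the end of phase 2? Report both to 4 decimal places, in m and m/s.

x = -0.8459, ẋ = -2.8681

phase 1: p=0.0347, T=0.646, ωT=1.885157, cosh=3.369598, sinh=3.217792; start (x,ẋ)=(-0.024700, -0.098600) → end (x,ẋ)=(-0.274177, -0.890018)
phase 2: p=0.2034, T=0.327, ωT=0.954251, cosh=1.490913, sinh=1.105813; start (x,ẋ)=(-0.274177, -0.890018) → end (x,ẋ)=(-0.845886, -2.868071)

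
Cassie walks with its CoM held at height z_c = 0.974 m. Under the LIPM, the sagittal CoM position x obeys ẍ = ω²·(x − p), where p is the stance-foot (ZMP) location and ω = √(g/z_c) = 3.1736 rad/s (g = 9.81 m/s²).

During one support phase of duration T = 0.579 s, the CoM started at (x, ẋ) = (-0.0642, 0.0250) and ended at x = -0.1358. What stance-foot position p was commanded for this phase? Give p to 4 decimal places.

ωT = 3.1736·0.579 = 1.837514; cosh(ωT) = 3.220060, sinh(ωT) = 3.060847
x(T) = p + (x₀−p)·cosh(ωT) + (ẋ₀/ω)·sinh(ωT) ⇒ p·(1 − cosh) = x(T) − x₀·cosh − (ẋ₀/ω)·sinh
numerator   = -0.1358 − (-0.0642)·3.220060 − (0.0250/3.1736)·3.060847 = 0.046816
denominator = 1 − 3.220060 = -2.220060
p = 0.046816 / -2.220060 = -0.0211

p = -0.0211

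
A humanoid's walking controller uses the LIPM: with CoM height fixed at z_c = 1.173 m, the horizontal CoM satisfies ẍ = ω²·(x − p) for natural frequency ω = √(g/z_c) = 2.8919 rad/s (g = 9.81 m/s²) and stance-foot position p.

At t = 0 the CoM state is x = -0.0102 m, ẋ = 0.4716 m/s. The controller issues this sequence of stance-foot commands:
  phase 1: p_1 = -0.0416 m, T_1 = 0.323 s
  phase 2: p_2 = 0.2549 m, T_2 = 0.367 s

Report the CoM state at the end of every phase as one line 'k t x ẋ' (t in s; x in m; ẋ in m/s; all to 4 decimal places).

phase 1: p=-0.0416, T=0.323, ωT=0.934084, cosh=1.468913, sinh=1.075967; start (x,ẋ)=(-0.010200, 0.471600) → end (x,ẋ)=(0.179989, 0.790443)
phase 2: p=0.2549, T=0.367, ωT=1.061327, cosh=1.618100, sinh=1.272104; start (x,ẋ)=(0.179989, 0.790443) → end (x,ẋ)=(0.481390, 1.003433)

1 0.3230 0.1800 0.7904
2 0.6900 0.4814 1.0034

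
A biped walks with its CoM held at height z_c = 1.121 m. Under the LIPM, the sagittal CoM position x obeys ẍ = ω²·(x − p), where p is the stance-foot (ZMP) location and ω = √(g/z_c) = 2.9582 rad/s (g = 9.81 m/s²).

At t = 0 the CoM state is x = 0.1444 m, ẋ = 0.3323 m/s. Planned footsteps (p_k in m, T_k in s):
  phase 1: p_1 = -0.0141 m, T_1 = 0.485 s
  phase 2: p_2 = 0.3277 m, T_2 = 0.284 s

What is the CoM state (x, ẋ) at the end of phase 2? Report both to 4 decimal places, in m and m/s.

x = 1.1775, ẋ = 2.9363

phase 1: p=-0.0141, T=0.485, ωT=1.434727, cosh=2.218340, sinh=1.980159; start (x,ẋ)=(0.144400, 0.332300) → end (x,ẋ)=(0.559942, 1.665601)
phase 2: p=0.3277, T=0.284, ωT=0.840129, cosh=1.374160, sinh=0.942505; start (x,ẋ)=(0.559942, 1.665601) → end (x,ẋ)=(1.177510, 2.936320)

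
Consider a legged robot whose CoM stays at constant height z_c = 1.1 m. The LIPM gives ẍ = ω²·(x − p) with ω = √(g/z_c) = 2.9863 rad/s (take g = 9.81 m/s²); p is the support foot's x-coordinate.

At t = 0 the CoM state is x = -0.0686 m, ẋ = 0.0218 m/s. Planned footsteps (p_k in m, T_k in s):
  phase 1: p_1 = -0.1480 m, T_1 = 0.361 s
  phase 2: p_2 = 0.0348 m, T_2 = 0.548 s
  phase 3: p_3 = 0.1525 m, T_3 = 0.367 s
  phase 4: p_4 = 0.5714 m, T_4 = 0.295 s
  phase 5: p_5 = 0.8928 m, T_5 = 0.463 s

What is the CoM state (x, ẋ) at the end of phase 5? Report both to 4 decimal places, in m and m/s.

x = 1.8022, ẋ = 3.1020

phase 1: p=-0.1480, T=0.361, ωT=1.078054, cosh=1.639606, sinh=1.299349; start (x,ẋ)=(-0.068600, 0.021800) → end (x,ẋ)=(-0.008330, 0.343835)
phase 2: p=0.0348, T=0.548, ωT=1.636492, cosh=2.665890, sinh=2.471229; start (x,ẋ)=(-0.008330, 0.343835) → end (x,ẋ)=(0.204351, 0.598334)
phase 3: p=0.1525, T=0.367, ωT=1.095972, cosh=1.663152, sinh=1.328938; start (x,ẋ)=(0.204351, 0.598334) → end (x,ẋ)=(0.505002, 1.200898)
phase 4: p=0.5714, T=0.295, ωT=0.880958, cosh=1.413799, sinh=0.999413; start (x,ẋ)=(0.505002, 1.200898) → end (x,ẋ)=(0.879426, 1.499660)
phase 5: p=0.8928, T=0.463, ωT=1.382657, cosh=2.118194, sinh=1.867283; start (x,ẋ)=(0.879426, 1.499660) → end (x,ẋ)=(1.802184, 3.101995)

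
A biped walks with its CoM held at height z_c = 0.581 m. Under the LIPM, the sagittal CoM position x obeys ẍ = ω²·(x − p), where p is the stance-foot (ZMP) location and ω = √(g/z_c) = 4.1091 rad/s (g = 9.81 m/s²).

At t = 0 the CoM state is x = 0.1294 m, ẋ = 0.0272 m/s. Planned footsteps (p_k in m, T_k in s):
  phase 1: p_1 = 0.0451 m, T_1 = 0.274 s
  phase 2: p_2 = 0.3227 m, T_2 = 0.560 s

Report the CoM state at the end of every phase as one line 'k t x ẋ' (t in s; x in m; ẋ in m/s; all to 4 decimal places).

phase 1: p=0.0451, T=0.274, ωT=1.125893, cosh=1.703666, sinh=1.379304; start (x,ẋ)=(0.129400, 0.027200) → end (x,ẋ)=(0.197849, 0.524127)
phase 2: p=0.3227, T=0.560, ωT=2.301096, cosh=5.042635, sinh=4.942486; start (x,ẋ)=(0.197849, 0.524127) → end (x,ẋ)=(0.323551, 0.107365)

1 0.2740 0.1978 0.5241
2 0.8340 0.3236 0.1074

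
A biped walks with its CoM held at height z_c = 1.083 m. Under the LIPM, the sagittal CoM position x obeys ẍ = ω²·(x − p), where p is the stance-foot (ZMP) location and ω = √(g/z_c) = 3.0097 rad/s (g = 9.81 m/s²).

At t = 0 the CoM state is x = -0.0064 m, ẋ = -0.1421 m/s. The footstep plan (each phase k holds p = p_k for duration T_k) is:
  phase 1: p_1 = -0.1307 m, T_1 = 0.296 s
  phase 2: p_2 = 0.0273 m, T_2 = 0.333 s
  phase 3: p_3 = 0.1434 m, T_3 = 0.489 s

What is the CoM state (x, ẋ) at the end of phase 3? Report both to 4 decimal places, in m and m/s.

x = 0.0508, ẋ = -0.1763

phase 1: p=-0.1307, T=0.296, ωT=0.890871, cosh=1.423775, sinh=1.013477; start (x,ẋ)=(-0.006400, -0.142100) → end (x,ẋ)=(-0.001575, 0.176829)
phase 2: p=0.0273, T=0.333, ωT=1.002230, cosh=1.545705, sinh=1.178645; start (x,ẋ)=(-0.001575, 0.176829) → end (x,ẋ)=(0.051917, 0.170895)
phase 3: p=0.1434, T=0.489, ωT=1.471743, cosh=2.293174, sinh=2.063649; start (x,ẋ)=(0.051917, 0.170895) → end (x,ẋ)=(0.050790, -0.176307)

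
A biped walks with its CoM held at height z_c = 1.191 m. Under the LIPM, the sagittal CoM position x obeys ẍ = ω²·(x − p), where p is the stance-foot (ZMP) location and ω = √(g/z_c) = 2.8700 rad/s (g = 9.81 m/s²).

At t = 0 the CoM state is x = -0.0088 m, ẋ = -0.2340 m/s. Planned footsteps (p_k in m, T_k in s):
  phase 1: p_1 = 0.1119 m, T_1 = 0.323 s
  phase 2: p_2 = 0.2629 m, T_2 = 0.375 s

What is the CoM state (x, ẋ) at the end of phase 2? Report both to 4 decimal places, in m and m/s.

x = -0.7366, ẋ = -2.7056

phase 1: p=0.1119, T=0.323, ωT=0.927010, cosh=1.461339, sinh=1.065604; start (x,ẋ)=(-0.008800, -0.234000) → end (x,ẋ)=(-0.151366, -0.711088)
phase 2: p=0.2629, T=0.375, ωT=1.076250, cosh=1.637265, sinh=1.296393; start (x,ẋ)=(-0.151366, -0.711088) → end (x,ẋ)=(-0.736564, -2.705575)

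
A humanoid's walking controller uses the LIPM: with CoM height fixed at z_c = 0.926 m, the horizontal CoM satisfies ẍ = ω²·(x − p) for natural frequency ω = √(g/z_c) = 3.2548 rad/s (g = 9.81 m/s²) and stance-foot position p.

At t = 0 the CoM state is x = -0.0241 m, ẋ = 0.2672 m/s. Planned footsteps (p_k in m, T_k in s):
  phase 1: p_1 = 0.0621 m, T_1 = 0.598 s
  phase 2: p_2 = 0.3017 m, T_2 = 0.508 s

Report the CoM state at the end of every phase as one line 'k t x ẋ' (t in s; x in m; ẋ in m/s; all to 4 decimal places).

phase 1: p=0.0621, T=0.598, ωT=1.946370, cosh=3.573007, sinh=3.430216; start (x,ẋ)=(-0.024100, 0.267200) → end (x,ẋ)=(0.035707, -0.007687)
phase 2: p=0.3017, T=0.508, ωT=1.653438, cosh=2.708153, sinh=2.516762; start (x,ẋ)=(0.035707, -0.007687) → end (x,ẋ)=(-0.424592, -2.199710)

1 0.5980 0.0357 -0.0077
2 1.1060 -0.4246 -2.1997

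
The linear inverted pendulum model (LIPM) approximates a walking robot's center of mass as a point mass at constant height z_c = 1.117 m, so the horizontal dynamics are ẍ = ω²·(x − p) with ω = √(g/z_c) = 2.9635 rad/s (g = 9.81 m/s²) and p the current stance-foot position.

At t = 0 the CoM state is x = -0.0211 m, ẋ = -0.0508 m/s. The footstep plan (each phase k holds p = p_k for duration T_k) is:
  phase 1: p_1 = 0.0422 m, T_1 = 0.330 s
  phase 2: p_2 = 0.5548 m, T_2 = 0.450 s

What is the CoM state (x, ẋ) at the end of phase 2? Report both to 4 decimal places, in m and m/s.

x = -0.8934, ẋ = -3.8779

phase 1: p=0.0422, T=0.330, ωT=0.977955, cosh=1.517546, sinh=1.141467; start (x,ẋ)=(-0.021100, -0.050800) → end (x,ẋ)=(-0.073428, -0.291219)
phase 2: p=0.5548, T=0.450, ωT=1.333575, cosh=2.029059, sinh=1.765526; start (x,ẋ)=(-0.073428, -0.291219) → end (x,ẋ)=(-0.893406, -3.877871)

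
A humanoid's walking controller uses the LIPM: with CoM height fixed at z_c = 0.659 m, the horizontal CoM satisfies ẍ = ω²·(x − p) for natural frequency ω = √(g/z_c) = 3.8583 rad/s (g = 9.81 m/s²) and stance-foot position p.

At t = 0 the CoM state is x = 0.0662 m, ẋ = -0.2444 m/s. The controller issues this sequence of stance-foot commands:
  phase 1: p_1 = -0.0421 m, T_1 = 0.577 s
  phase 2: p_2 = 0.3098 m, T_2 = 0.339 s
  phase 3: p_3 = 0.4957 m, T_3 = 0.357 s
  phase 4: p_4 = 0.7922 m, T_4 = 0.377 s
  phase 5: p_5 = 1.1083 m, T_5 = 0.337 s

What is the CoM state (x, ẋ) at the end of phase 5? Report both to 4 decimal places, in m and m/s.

phase 1: p=-0.0421, T=0.577, ωT=2.226239, cosh=4.686445, sinh=4.578511; start (x,ẋ)=(0.066200, -0.244400) → end (x,ẋ)=(0.175421, 0.767782)
phase 2: p=0.3098, T=0.339, ωT=1.307964, cosh=1.984502, sinh=1.714132; start (x,ẋ)=(0.175421, 0.767782) → end (x,ẋ)=(0.384228, 0.634930)
phase 3: p=0.4957, T=0.357, ωT=1.377413, cosh=2.108431, sinh=1.856201; start (x,ẋ)=(0.384228, 0.634930) → end (x,ẋ)=(0.566129, 0.540367)
phase 4: p=0.7922, T=0.377, ωT=1.454579, cosh=2.258090, sinh=2.024591; start (x,ẋ)=(0.566129, 0.540367) → end (x,ẋ)=(0.565262, -0.545751)
phase 5: p=1.1083, T=0.337, ωT=1.300247, cosh=1.971334, sinh=1.698870; start (x,ẋ)=(0.565262, -0.545751) → end (x,ẋ)=(-0.202512, -4.635336)

x = -0.2025, ẋ = -4.6353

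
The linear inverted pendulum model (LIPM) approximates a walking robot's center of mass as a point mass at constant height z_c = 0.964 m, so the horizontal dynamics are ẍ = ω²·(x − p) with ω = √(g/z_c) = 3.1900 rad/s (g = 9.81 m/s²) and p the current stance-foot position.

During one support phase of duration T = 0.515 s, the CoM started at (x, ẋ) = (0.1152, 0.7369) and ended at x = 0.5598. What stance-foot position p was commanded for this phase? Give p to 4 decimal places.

p = 0.1926

ωT = 3.1900·0.515 = 1.642850; cosh(ωT) = 2.681655, sinh(ωT) = 2.488227
x(T) = p + (x₀−p)·cosh(ωT) + (ẋ₀/ω)·sinh(ωT) ⇒ p·(1 − cosh) = x(T) − x₀·cosh − (ẋ₀/ω)·sinh
numerator   = 0.5598 − (0.1152)·2.681655 − (0.7369/3.1900)·2.488227 = -0.323915
denominator = 1 − 2.681655 = -1.681655
p = -0.323915 / -1.681655 = 0.1926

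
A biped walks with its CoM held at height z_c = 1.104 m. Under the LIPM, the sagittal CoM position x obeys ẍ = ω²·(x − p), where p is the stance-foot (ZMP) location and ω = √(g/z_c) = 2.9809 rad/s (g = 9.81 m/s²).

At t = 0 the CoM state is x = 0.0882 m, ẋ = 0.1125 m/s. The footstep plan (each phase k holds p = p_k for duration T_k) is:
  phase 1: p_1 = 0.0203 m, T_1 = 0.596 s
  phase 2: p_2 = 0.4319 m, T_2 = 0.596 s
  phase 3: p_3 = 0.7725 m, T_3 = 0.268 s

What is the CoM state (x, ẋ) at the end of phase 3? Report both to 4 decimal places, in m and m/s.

phase 1: p=0.0203, T=0.596, ωT=1.776616, cosh=3.039518, sinh=2.870308; start (x,ẋ)=(0.088200, 0.112500) → end (x,ẋ)=(0.335009, 0.922905)
phase 2: p=0.4319, T=0.596, ωT=1.776616, cosh=3.039518, sinh=2.870308; start (x,ẋ)=(0.335009, 0.922905) → end (x,ẋ)=(1.026065, 1.976181)
phase 3: p=0.7725, T=0.268, ωT=0.798881, cosh=1.336442, sinh=0.886610; start (x,ẋ)=(1.026065, 1.976181) → end (x,ẋ)=(1.699151, 3.311198)

x = 1.6992, ẋ = 3.3112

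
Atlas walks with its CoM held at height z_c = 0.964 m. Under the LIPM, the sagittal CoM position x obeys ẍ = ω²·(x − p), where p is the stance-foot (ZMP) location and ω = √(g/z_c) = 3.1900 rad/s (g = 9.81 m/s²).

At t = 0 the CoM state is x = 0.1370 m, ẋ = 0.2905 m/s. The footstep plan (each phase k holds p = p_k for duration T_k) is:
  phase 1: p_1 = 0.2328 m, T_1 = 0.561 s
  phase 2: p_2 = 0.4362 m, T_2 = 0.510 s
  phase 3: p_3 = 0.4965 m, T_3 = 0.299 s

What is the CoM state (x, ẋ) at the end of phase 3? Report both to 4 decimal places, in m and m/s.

phase 1: p=0.2328, T=0.561, ωT=1.789590, cosh=3.077013, sinh=2.909984; start (x,ẋ)=(0.137000, 0.290500) → end (x,ẋ)=(0.203022, 0.004575)
phase 2: p=0.4362, T=0.510, ωT=1.626900, cosh=2.642308, sinh=2.445770; start (x,ẋ)=(0.203022, 0.004575) → end (x,ẋ)=(-0.176419, -1.807164)
phase 3: p=0.4965, T=0.299, ωT=0.953810, cosh=1.490425, sinh=1.105155; start (x,ẋ)=(-0.176419, -1.807164) → end (x,ẋ)=(-1.132516, -5.065783)

x = -1.1325, ẋ = -5.0658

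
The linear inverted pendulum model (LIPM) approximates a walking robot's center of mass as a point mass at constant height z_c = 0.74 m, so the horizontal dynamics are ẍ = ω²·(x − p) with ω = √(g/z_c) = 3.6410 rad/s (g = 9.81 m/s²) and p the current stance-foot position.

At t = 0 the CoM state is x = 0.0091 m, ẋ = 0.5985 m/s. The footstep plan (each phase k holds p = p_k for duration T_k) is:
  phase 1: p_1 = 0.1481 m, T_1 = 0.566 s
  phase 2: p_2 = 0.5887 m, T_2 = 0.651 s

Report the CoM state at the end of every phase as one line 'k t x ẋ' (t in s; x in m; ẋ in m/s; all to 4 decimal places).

phase 1: p=0.1481, T=0.566, ωT=2.060806, cosh=3.989824, sinh=3.862472; start (x,ẋ)=(0.009100, 0.598500) → end (x,ẋ)=(0.228420, 0.433116)
phase 2: p=0.5887, T=0.651, ωT=2.370291, cosh=5.396980, sinh=5.303526; start (x,ẋ)=(0.228420, 0.433116) → end (x,ẋ)=(-0.724843, -4.619544)

1 0.5660 0.2284 0.4331
2 1.2170 -0.7248 -4.6195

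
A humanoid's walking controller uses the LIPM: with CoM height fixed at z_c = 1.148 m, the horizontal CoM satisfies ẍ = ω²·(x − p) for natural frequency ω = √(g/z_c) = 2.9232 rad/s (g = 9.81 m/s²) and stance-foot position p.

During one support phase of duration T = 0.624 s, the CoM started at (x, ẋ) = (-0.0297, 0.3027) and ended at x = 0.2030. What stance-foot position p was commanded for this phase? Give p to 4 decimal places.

p = 0.0069

ωT = 2.9232·0.624 = 1.824077; cosh(ωT) = 3.179219, sinh(ωT) = 3.017852
x(T) = p + (x₀−p)·cosh(ωT) + (ẋ₀/ω)·sinh(ωT) ⇒ p·(1 − cosh) = x(T) − x₀·cosh − (ẋ₀/ω)·sinh
numerator   = 0.2030 − (-0.0297)·3.179219 − (0.3027/2.9232)·3.017852 = -0.015079
denominator = 1 − 3.179219 = -2.179219
p = -0.015079 / -2.179219 = 0.0069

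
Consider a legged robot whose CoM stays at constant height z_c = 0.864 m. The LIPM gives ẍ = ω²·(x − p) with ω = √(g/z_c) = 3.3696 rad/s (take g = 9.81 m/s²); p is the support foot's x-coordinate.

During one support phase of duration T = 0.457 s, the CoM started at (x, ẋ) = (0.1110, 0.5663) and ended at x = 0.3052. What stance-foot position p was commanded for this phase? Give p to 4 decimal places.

p = 0.2359

ωT = 3.3696·0.457 = 1.539907; cosh(ωT) = 2.439279, sinh(ωT) = 2.224878
x(T) = p + (x₀−p)·cosh(ωT) + (ẋ₀/ω)·sinh(ωT) ⇒ p·(1 − cosh) = x(T) − x₀·cosh − (ẋ₀/ω)·sinh
numerator   = 0.3052 − (0.1110)·2.439279 − (0.5663/3.3696)·2.224878 = -0.339476
denominator = 1 − 2.439279 = -1.439279
p = -0.339476 / -1.439279 = 0.2359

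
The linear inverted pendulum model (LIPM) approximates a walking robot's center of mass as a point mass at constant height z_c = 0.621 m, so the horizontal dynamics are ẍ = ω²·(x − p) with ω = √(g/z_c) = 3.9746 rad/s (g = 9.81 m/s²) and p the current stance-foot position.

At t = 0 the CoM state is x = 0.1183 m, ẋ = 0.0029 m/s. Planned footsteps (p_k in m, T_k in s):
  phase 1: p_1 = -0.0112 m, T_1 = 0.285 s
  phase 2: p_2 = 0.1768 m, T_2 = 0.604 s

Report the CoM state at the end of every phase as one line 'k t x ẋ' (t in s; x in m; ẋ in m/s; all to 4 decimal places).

phase 1: p=-0.0112, T=0.285, ωT=1.132761, cosh=1.713179, sinh=1.391036; start (x,ẋ)=(0.118300, 0.002900) → end (x,ẋ)=(0.211672, 0.720950)
phase 2: p=0.1768, T=0.604, ωT=2.400658, cosh=5.560547, sinh=5.469889; start (x,ẋ)=(0.211672, 0.720950) → end (x,ẋ)=(1.362884, 4.767005)

1 0.2850 0.2117 0.7209
2 0.8890 1.3629 4.7670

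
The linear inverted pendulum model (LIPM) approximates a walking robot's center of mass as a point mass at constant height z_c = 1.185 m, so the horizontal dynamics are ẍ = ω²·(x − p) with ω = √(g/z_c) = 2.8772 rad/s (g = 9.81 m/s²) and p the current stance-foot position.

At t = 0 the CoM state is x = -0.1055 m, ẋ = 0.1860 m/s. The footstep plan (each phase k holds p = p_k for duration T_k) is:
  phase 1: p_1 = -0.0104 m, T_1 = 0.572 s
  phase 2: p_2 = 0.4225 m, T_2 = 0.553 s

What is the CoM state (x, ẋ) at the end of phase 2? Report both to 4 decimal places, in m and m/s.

x = -1.0749, ẋ = -4.0365

phase 1: p=-0.0104, T=0.572, ωT=1.645758, cosh=2.688903, sinh=2.496037; start (x,ẋ)=(-0.105500, 0.186000) → end (x,ẋ)=(-0.104755, -0.182834)
phase 2: p=0.4225, T=0.553, ωT=1.591092, cosh=2.556404, sinh=2.352701; start (x,ẋ)=(-0.104755, -0.182834) → end (x,ẋ)=(-1.074882, -4.036490)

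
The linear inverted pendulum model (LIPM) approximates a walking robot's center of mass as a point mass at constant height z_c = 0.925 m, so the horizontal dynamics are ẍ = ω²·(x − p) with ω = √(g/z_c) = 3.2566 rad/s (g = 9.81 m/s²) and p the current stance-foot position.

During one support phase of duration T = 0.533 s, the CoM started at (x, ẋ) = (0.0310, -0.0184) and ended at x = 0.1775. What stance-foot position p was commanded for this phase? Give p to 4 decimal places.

p = -0.0532

ωT = 3.2566·0.533 = 1.735768; cosh(ωT) = 2.924773, sinh(ωT) = 2.748509
x(T) = p + (x₀−p)·cosh(ωT) + (ẋ₀/ω)·sinh(ωT) ⇒ p·(1 − cosh) = x(T) − x₀·cosh − (ẋ₀/ω)·sinh
numerator   = 0.1775 − (0.0310)·2.924773 − (-0.0184/3.2566)·2.748509 = 0.102361
denominator = 1 − 2.924773 = -1.924773
p = 0.102361 / -1.924773 = -0.0532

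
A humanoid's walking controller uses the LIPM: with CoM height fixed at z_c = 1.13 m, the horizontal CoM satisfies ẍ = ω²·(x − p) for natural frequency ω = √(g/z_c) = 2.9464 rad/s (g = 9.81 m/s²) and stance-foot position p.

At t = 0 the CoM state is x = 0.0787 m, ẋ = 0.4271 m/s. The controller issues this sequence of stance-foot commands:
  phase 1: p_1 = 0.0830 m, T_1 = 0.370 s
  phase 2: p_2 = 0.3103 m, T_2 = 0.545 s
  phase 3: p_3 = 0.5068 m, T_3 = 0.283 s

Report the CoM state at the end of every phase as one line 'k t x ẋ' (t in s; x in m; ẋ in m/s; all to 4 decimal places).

phase 1: p=0.0830, T=0.370, ωT=1.090168, cosh=1.655467, sinh=1.319307; start (x,ẋ)=(0.078700, 0.427100) → end (x,ẋ)=(0.267124, 0.690335)
phase 2: p=0.3103, T=0.545, ωT=1.605788, cosh=2.591258, sinh=2.390526; start (x,ẋ)=(0.267124, 0.690335) → end (x,ẋ)=(0.758514, 1.484725)
phase 3: p=0.5068, T=0.283, ωT=0.833831, cosh=1.368252, sinh=0.933870; start (x,ẋ)=(0.758514, 1.484725) → end (x,ẋ)=(1.321796, 2.724083)

1 0.3700 0.2671 0.6903
2 0.9150 0.7585 1.4847
3 1.1980 1.3218 2.7241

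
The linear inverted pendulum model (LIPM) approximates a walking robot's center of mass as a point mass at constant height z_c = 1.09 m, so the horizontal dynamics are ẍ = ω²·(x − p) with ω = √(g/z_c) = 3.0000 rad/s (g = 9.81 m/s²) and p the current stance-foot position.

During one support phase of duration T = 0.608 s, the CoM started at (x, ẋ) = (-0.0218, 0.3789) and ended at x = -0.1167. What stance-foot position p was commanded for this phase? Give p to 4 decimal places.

ωT = 3.0000·0.608 = 1.824000; cosh(ωT) = 3.178987, sinh(ωT) = 3.017608
x(T) = p + (x₀−p)·cosh(ωT) + (ẋ₀/ω)·sinh(ωT) ⇒ p·(1 − cosh) = x(T) − x₀·cosh − (ẋ₀/ω)·sinh
numerator   = -0.1167 − (-0.0218)·3.178987 − (0.3789/3.0000)·3.017608 = -0.428522
denominator = 1 − 3.178987 = -2.178987
p = -0.428522 / -2.178987 = 0.1967

p = 0.1967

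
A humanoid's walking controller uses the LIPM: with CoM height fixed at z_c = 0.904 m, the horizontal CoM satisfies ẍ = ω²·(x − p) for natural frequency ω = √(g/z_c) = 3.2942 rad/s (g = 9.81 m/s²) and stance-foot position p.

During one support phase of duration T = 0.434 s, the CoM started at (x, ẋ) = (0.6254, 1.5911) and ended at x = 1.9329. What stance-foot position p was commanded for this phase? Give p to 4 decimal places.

p = 0.3304

ωT = 3.2942·0.434 = 1.429683; cosh(ωT) = 2.208379, sinh(ωT) = 1.968995
x(T) = p + (x₀−p)·cosh(ωT) + (ẋ₀/ω)·sinh(ωT) ⇒ p·(1 − cosh) = x(T) − x₀·cosh − (ẋ₀/ω)·sinh
numerator   = 1.9329 − (0.6254)·2.208379 − (1.5911/3.2942)·1.968995 = -0.399246
denominator = 1 − 2.208379 = -1.208379
p = -0.399246 / -1.208379 = 0.3304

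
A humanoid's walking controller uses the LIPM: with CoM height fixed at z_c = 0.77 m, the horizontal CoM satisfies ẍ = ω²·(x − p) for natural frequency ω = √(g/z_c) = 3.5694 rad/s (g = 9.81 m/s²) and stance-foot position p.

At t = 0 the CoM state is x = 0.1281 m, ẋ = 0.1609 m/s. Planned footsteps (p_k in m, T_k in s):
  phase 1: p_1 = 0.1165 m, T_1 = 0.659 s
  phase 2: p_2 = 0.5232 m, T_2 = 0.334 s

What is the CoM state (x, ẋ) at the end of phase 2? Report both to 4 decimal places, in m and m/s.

x = 0.7722, ẋ = 1.3328

phase 1: p=0.1165, T=0.659, ωT=2.352235, cosh=5.302092, sinh=5.206935; start (x,ẋ)=(0.128100, 0.160900) → end (x,ẋ)=(0.412720, 1.068700)
phase 2: p=0.5232, T=0.334, ωT=1.192180, cosh=1.798906, sinh=1.495347; start (x,ẋ)=(0.412720, 1.068700) → end (x,ẋ)=(0.772174, 1.332807)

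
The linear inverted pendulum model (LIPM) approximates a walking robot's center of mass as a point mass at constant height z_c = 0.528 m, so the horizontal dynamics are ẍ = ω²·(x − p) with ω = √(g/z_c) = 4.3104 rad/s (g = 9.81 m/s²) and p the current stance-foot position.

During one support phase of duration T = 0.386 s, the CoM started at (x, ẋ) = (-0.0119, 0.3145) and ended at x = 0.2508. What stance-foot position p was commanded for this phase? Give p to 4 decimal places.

ωT = 4.3104·0.386 = 1.663814; cosh(ωT) = 2.734413, sinh(ωT) = 2.544998
x(T) = p + (x₀−p)·cosh(ωT) + (ẋ₀/ω)·sinh(ωT) ⇒ p·(1 − cosh) = x(T) − x₀·cosh − (ẋ₀/ω)·sinh
numerator   = 0.2508 − (-0.0119)·2.734413 − (0.3145/4.3104)·2.544998 = 0.097649
denominator = 1 − 2.734413 = -1.734413
p = 0.097649 / -1.734413 = -0.0563

p = -0.0563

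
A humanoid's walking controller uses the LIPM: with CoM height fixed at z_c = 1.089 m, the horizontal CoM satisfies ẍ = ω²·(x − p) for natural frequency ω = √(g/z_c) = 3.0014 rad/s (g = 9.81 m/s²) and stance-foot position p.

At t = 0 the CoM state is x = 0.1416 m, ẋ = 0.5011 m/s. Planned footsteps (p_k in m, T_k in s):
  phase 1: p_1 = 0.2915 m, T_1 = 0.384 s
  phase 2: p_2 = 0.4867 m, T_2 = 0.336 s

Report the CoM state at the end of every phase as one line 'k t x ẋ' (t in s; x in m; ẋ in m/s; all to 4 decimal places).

phase 1: p=0.2915, T=0.384, ωT=1.152538, cosh=1.741026, sinh=1.425192; start (x,ẋ)=(0.141600, 0.501100) → end (x,ẋ)=(0.268464, 0.231220)
phase 2: p=0.4867, T=0.336, ωT=1.008470, cosh=1.553091, sinh=1.188314; start (x,ẋ)=(0.268464, 0.231220) → end (x,ẋ)=(0.239304, -0.419257)

1 0.3840 0.2685 0.2312
2 0.7200 0.2393 -0.4193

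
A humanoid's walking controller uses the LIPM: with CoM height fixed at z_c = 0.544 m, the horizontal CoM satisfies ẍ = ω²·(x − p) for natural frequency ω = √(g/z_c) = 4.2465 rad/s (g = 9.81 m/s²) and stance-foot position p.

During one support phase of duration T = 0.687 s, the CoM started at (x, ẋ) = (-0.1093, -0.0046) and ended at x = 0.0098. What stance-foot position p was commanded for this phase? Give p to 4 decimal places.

p = -0.1249

ωT = 4.2465·0.687 = 2.917346; cosh(ωT) = 9.273106, sinh(ωT) = 9.219029
x(T) = p + (x₀−p)·cosh(ωT) + (ẋ₀/ω)·sinh(ωT) ⇒ p·(1 − cosh) = x(T) − x₀·cosh − (ẋ₀/ω)·sinh
numerator   = 0.0098 − (-0.1093)·9.273106 − (-0.0046/4.2465)·9.219029 = 1.033337
denominator = 1 − 9.273106 = -8.273106
p = 1.033337 / -8.273106 = -0.1249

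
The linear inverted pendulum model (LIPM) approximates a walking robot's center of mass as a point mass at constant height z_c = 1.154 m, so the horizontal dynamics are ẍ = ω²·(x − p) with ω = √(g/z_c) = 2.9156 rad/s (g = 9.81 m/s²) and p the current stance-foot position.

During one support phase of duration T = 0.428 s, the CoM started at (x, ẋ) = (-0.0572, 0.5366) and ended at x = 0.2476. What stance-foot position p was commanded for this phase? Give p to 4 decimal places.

p = -0.0693

ωT = 2.9156·0.428 = 1.247877; cosh(ωT) = 1.885027, sinh(ωT) = 1.597913
x(T) = p + (x₀−p)·cosh(ωT) + (ẋ₀/ω)·sinh(ωT) ⇒ p·(1 − cosh) = x(T) − x₀·cosh − (ẋ₀/ω)·sinh
numerator   = 0.2476 − (-0.0572)·1.885027 − (0.5366/2.9156)·1.597913 = 0.061336
denominator = 1 − 1.885027 = -0.885027
p = 0.061336 / -0.885027 = -0.0693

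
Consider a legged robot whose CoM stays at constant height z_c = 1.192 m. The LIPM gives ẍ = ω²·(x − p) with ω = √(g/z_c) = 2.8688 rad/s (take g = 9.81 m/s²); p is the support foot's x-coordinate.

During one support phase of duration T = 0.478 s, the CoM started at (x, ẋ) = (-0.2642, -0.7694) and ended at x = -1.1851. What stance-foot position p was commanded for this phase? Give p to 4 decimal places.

ωT = 2.8688·0.478 = 1.371286; cosh(ωT) = 2.097098, sinh(ωT) = 1.843318
x(T) = p + (x₀−p)·cosh(ωT) + (ẋ₀/ω)·sinh(ωT) ⇒ p·(1 − cosh) = x(T) − x₀·cosh − (ẋ₀/ω)·sinh
numerator   = -1.1851 − (-0.2642)·2.097098 − (-0.7694/2.8688)·1.843318 = -0.136677
denominator = 1 − 2.097098 = -1.097098
p = -0.136677 / -1.097098 = 0.1246

p = 0.1246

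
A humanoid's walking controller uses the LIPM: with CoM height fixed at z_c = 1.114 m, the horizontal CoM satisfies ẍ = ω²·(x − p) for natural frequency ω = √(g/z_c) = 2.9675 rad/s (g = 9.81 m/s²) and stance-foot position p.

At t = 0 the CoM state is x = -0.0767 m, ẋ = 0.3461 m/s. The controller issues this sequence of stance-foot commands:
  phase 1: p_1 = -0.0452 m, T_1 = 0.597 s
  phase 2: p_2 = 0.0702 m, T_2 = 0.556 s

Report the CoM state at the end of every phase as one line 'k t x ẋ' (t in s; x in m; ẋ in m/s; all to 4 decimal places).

phase 1: p=-0.0452, T=0.597, ωT=1.771597, cosh=3.025150, sinh=2.855089; start (x,ẋ)=(-0.076700, 0.346100) → end (x,ẋ)=(0.192497, 0.780121)
phase 2: p=0.0702, T=0.556, ωT=1.649930, cosh=2.699339, sinh=2.507276; start (x,ẋ)=(0.192497, 0.780121) → end (x,ẋ)=(1.059456, 3.015746)

1 0.5970 0.1925 0.7801
2 1.1530 1.0595 3.0157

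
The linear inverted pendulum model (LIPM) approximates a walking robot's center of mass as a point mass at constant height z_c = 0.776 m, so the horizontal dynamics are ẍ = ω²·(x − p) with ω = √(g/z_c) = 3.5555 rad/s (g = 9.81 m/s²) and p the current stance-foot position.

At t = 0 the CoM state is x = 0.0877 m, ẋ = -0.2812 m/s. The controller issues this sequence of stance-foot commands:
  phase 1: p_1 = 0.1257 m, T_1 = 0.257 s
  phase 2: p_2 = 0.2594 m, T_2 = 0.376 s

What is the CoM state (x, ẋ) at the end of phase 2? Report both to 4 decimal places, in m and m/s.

x = -0.5663, ẋ = -2.8263

phase 1: p=0.1257, T=0.257, ωT=0.913763, cosh=1.447351, sinh=1.046339; start (x,ẋ)=(0.087700, -0.281200) → end (x,ẋ)=(-0.012053, -0.548365)
phase 2: p=0.2594, T=0.376, ωT=1.336868, cosh=2.034884, sinh=1.772217; start (x,ẋ)=(-0.012053, -0.548365) → end (x,ẋ)=(-0.566304, -2.826316)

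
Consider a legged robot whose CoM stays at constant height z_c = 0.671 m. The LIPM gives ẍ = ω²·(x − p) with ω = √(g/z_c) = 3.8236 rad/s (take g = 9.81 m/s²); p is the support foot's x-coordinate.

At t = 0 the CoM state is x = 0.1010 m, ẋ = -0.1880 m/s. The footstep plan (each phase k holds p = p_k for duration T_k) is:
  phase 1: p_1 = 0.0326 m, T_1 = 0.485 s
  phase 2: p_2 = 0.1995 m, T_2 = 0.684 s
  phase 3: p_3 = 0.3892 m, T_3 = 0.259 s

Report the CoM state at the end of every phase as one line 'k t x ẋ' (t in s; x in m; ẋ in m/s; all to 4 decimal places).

1 0.4850 0.1032 0.1997
2 1.1690 -0.1070 -1.1305
3 1.4280 -0.7139 -3.9331

phase 1: p=0.0326, T=0.485, ωT=1.854446, cosh=3.272349, sinh=3.115809; start (x,ẋ)=(0.101000, -0.188000) → end (x,ẋ)=(0.103230, 0.199689)
phase 2: p=0.1995, T=0.684, ωT=2.615342, cosh=6.872520, sinh=6.799377; start (x,ẋ)=(0.103230, 0.199689) → end (x,ẋ)=(-0.107020, -1.130481)
phase 3: p=0.3892, T=0.259, ωT=0.990312, cosh=1.531768, sinh=1.160307; start (x,ẋ)=(-0.107020, -1.130481) → end (x,ẋ)=(-0.713949, -3.933140)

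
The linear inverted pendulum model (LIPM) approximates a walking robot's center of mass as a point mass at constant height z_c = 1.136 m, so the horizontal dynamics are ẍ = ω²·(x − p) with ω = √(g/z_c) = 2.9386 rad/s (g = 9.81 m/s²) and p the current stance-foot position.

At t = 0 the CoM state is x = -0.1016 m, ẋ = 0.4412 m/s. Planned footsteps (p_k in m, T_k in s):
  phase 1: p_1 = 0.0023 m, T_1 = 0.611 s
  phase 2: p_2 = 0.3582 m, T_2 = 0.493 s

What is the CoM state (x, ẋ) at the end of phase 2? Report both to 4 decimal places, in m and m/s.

phase 1: p=0.0023, T=0.611, ωT=1.795485, cosh=3.094220, sinh=2.928173; start (x,ẋ)=(-0.101600, 0.441200) → end (x,ẋ)=(0.120445, 0.471138)
phase 2: p=0.3582, T=0.493, ωT=1.448730, cosh=2.246286, sinh=2.011417; start (x,ẋ)=(0.120445, 0.471138) → end (x,ẋ)=(0.146620, -0.346999)

x = 0.1466, ẋ = -0.3470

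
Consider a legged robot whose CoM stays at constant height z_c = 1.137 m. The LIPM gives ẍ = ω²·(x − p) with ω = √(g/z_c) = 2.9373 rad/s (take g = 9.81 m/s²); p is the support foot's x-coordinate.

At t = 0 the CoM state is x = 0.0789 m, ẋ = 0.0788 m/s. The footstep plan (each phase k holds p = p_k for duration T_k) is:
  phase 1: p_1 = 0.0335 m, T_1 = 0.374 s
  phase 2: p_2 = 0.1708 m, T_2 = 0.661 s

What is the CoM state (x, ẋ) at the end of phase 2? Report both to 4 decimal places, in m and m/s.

x = 0.4380, ẋ = 0.8400

phase 1: p=0.0335, T=0.374, ωT=1.098550, cosh=1.666584, sinh=1.333230; start (x,ẋ)=(0.078900, 0.078800) → end (x,ẋ)=(0.144930, 0.309118)
phase 2: p=0.1708, T=0.661, ωT=1.941555, cosh=3.556531, sinh=3.413051; start (x,ẋ)=(0.144930, 0.309118) → end (x,ẋ)=(0.437977, 0.840035)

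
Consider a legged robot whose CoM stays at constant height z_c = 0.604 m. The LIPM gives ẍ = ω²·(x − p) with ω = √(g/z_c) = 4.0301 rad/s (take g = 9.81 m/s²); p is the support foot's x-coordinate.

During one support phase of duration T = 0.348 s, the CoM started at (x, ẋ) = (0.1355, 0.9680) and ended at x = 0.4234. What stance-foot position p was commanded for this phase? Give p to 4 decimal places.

p = 0.2833

ωT = 4.0301·0.348 = 1.402475; cosh(ωT) = 2.155618, sinh(ωT) = 1.909630
x(T) = p + (x₀−p)·cosh(ωT) + (ẋ₀/ω)·sinh(ωT) ⇒ p·(1 − cosh) = x(T) − x₀·cosh − (ẋ₀/ω)·sinh
numerator   = 0.4234 − (0.1355)·2.155618 − (0.9680/4.0301)·1.909630 = -0.327365
denominator = 1 − 2.155618 = -1.155618
p = -0.327365 / -1.155618 = 0.2833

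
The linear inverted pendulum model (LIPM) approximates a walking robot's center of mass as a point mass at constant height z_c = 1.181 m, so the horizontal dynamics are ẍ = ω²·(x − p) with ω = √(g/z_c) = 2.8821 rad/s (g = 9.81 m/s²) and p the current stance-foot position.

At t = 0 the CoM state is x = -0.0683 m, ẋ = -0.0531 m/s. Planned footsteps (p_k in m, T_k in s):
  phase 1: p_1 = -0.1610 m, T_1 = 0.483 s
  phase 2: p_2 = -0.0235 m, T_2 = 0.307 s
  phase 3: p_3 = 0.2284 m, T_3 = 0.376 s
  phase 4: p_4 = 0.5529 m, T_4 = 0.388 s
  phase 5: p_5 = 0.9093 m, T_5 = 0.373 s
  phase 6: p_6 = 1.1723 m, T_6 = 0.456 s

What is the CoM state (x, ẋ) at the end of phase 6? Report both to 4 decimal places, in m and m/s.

phase 1: p=-0.1610, T=0.483, ωT=1.392054, cosh=2.135835, sinh=1.887271; start (x,ẋ)=(-0.068300, -0.053100) → end (x,ẋ)=(0.002221, 0.390811)
phase 2: p=-0.0235, T=0.307, ωT=0.884805, cosh=1.417653, sinh=1.004858; start (x,ẋ)=(0.002221, 0.390811) → end (x,ẋ)=(0.149221, 0.628524)
phase 3: p=0.2284, T=0.376, ωT=1.083670, cosh=1.646928, sinh=1.308577; start (x,ẋ)=(0.149221, 0.628524) → end (x,ẋ)=(0.383370, 0.736514)
phase 4: p=0.5529, T=0.388, ωT=1.118255, cosh=1.693180, sinh=1.366330; start (x,ẋ)=(0.383370, 0.736514) → end (x,ẋ)=(0.615018, 0.579460)
phase 5: p=0.9093, T=0.373, ωT=1.075023, cosh=1.635675, sinh=1.294386; start (x,ẋ)=(0.615018, 0.579460) → end (x,ẋ)=(0.688193, -0.150024)
phase 6: p=1.1723, T=0.456, ωT=1.314238, cosh=1.995296, sinh=1.726617; start (x,ẋ)=(0.688193, -0.150024) → end (x,ẋ)=(0.116487, -2.708395)

x = 0.1165, ẋ = -2.7084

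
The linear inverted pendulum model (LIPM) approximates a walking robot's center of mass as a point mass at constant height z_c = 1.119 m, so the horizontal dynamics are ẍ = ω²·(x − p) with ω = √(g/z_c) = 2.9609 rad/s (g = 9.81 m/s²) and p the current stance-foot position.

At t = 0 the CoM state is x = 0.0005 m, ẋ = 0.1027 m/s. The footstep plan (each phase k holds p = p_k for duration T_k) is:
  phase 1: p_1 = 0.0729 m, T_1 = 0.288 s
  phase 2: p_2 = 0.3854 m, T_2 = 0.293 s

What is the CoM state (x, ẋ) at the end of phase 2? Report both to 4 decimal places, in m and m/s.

x = -0.1672, ẋ = -1.1908

phase 1: p=0.0729, T=0.288, ωT=0.852739, cosh=1.386155, sinh=0.959909; start (x,ẋ)=(0.000500, 0.102700) → end (x,ẋ)=(0.005837, -0.063417)
phase 2: p=0.3854, T=0.293, ωT=0.867544, cosh=1.400518, sinh=0.980537; start (x,ẋ)=(0.005837, -0.063417) → end (x,ẋ)=(-0.167186, -1.190790)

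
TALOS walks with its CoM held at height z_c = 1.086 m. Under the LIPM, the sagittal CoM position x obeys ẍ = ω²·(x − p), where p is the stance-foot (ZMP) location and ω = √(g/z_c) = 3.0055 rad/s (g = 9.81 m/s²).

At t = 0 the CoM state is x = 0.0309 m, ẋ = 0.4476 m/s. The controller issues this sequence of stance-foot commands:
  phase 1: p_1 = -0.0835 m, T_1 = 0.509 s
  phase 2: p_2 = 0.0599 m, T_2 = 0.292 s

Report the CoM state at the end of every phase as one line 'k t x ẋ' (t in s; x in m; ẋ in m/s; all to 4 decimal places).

phase 1: p=-0.0835, T=0.509, ωT=1.529799, cosh=2.416915, sinh=2.200336; start (x,ẋ)=(0.030900, 0.447600) → end (x,ẋ)=(0.520684, 1.838351)
phase 2: p=0.0599, T=0.292, ωT=0.877606, cosh=1.410456, sinh=0.994679; start (x,ẋ)=(0.520684, 1.838351) → end (x,ẋ)=(1.318224, 3.970432)

1 0.5090 0.5207 1.8384
2 0.8010 1.3182 3.9704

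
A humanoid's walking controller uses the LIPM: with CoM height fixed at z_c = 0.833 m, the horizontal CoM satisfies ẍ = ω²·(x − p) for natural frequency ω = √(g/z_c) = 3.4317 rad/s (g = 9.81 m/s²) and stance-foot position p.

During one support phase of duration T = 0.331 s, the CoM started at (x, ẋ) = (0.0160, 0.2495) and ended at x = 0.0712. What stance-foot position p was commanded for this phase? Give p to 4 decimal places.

ωT = 3.4317·0.331 = 1.135893; cosh(ωT) = 1.717544, sinh(ωT) = 1.396408
x(T) = p + (x₀−p)·cosh(ωT) + (ẋ₀/ω)·sinh(ωT) ⇒ p·(1 − cosh) = x(T) − x₀·cosh − (ẋ₀/ω)·sinh
numerator   = 0.0712 − (0.0160)·1.717544 − (0.2495/3.4317)·1.396408 = -0.057806
denominator = 1 − 1.717544 = -0.717544
p = -0.057806 / -0.717544 = 0.0806

p = 0.0806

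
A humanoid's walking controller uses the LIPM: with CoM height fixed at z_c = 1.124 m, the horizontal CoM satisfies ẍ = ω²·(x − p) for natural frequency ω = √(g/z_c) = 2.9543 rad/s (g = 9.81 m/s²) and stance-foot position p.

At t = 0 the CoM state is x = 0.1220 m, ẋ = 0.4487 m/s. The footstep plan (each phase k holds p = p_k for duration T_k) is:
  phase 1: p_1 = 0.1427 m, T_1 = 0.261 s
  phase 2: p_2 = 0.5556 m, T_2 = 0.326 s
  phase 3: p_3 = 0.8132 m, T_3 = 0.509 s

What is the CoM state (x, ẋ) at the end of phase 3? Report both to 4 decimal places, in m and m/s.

x = -0.5775, ẋ = -3.8159

phase 1: p=0.1427, T=0.261, ωT=0.771072, cosh=1.312300, sinh=0.849783; start (x,ẋ)=(0.122000, 0.448700) → end (x,ẋ)=(0.244601, 0.536861)
phase 2: p=0.5556, T=0.326, ωT=0.963102, cosh=1.500759, sinh=1.119051; start (x,ẋ)=(0.244601, 0.536861) → end (x,ẋ)=(0.292222, -0.222468)
phase 3: p=0.8132, T=0.509, ωT=1.503739, cosh=2.360387, sinh=2.138089; start (x,ẋ)=(0.292222, -0.222468) → end (x,ẋ)=(-0.577516, -3.815902)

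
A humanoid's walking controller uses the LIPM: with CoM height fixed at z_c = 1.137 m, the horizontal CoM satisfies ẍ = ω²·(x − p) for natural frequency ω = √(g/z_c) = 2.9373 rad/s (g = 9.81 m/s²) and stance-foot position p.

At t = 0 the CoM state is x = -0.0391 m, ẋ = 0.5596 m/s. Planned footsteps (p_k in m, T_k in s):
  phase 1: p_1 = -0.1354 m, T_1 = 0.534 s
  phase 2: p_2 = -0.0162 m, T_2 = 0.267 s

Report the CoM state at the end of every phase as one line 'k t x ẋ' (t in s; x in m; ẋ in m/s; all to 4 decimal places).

1 0.5340 0.5431 2.0505
2 0.8010 1.3294 4.1387

phase 1: p=-0.1354, T=0.534, ωT=1.568518, cosh=2.503942, sinh=2.295589; start (x,ẋ)=(-0.039100, 0.559600) → end (x,ẋ)=(0.543074, 2.050541)
phase 2: p=-0.0162, T=0.267, ωT=0.784259, cosh=1.323620, sinh=0.867163; start (x,ẋ)=(0.543074, 2.050541) → end (x,ẋ)=(1.329436, 4.138674)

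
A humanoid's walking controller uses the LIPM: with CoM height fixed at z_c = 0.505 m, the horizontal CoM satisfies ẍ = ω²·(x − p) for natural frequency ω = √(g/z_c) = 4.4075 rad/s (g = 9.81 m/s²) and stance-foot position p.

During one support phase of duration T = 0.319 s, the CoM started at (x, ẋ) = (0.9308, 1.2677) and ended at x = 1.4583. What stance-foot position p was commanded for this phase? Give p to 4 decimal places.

p = 0.9514

ωT = 4.4075·0.319 = 1.405992; cosh(ωT) = 2.162349, sinh(ωT) = 1.917225
x(T) = p + (x₀−p)·cosh(ωT) + (ẋ₀/ω)·sinh(ωT) ⇒ p·(1 − cosh) = x(T) − x₀·cosh − (ẋ₀/ω)·sinh
numerator   = 1.4583 − (0.9308)·2.162349 − (1.2677/4.4075)·1.917225 = -1.105853
denominator = 1 − 2.162349 = -1.162349
p = -1.105853 / -1.162349 = 0.9514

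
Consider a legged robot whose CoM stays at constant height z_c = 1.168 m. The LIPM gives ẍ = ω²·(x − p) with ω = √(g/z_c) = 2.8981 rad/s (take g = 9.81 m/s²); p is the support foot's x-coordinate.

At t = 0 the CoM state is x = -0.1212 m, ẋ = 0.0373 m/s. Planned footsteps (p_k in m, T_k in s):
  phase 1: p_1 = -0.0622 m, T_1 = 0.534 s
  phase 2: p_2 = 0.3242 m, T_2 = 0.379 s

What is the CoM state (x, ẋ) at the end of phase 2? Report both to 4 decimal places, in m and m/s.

x = -0.6474, ẋ = -2.4276

phase 1: p=-0.0622, T=0.534, ωT=1.547585, cosh=2.456434, sinh=2.243673; start (x,ẋ)=(-0.121200, 0.037300) → end (x,ẋ)=(-0.178252, -0.292016)
phase 2: p=0.3242, T=0.379, ωT=1.098380, cosh=1.666357, sinh=1.332946; start (x,ẋ)=(-0.178252, -0.292016) → end (x,ẋ)=(-0.647374, -2.427582)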